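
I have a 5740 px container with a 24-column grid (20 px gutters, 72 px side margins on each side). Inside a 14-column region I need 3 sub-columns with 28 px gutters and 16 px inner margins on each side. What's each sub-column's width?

Subtract both margins: 5740 − 2·72 = 5596 px.
5596 − 23·20 = 5136; ÷24 gives c = 214 px.
14 columns plus 13 gutters: 2996 + 260 = 3256 px.
Inner content = 3256 − 2·16 = 3224 px.
3d + 2·28 = 3224 → 3d = 3168 → d = 1056 px.

1056 px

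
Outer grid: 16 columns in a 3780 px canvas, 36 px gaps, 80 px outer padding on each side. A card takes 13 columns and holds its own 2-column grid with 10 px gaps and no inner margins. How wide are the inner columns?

1462.25 px

Outer content = 3780 − 2·80 = 3620 px.
16 columns + 15 gaps: 16c + 15·36 = 3620.
16c = 3620 − 540 = 3080, so c = 192.5 px.
13 columns plus 12 gaps: 2502.5 + 432 = 2934.5 px.
2934.5 − 1·10 = 2924.5; ÷2 gives d = 1462.25 px.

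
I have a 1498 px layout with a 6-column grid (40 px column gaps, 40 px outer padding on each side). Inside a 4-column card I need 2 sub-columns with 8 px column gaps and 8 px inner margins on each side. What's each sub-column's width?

454 px

Take off 80 px of margins, leaving 1418 px.
Subtracting 5 column gaps of 40 leaves 1218 for 6 columns, so c = 203 px.
4-column span = 4·203 + 3·40 = 932 px.
Inner content = 932 − 2·8 = 916 px.
2 columns + 1 column gap: 2d + 1·8 = 916.
2d = 916 − 8 = 908, so d = 454 px.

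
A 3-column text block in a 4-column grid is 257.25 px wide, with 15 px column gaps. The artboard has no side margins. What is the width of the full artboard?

348 px

3c + 2·15 = 257.25 → 3c = 227.25 → c = 75.75 px.
Artboard = 4·75.75 + 3·15 = 303 + 45 = 348 px.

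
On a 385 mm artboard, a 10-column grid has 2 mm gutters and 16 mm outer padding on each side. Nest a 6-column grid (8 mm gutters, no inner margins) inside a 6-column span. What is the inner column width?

28.5 mm

Take off 32 mm of margins, leaving 353 mm.
10 columns + 9 gutters: 10c + 9·2 = 353.
10c = 353 − 18 = 335, so c = 33.5 mm.
Span of 6: 6·33.5 + 5·2 = 201 + 10 = 211 mm.
6 columns + 5 gutters: 6d + 5·8 = 211.
6d = 211 − 40 = 171, so d = 28.5 mm.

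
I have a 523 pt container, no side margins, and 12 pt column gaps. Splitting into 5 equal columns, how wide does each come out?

5 columns + 4 column gaps: 5c + 4·12 = 523.
5c = 523 − 48 = 475, so c = 95 pt.

95 pt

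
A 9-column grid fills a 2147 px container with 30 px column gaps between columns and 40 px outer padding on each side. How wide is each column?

203 px

Content width = 2147 − 2·40 = 2067 px.
9c + 8·30 = 2067 → 9c = 1827 → c = 203 px.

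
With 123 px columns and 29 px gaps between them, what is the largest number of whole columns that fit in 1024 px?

Each extra column adds 123 + 29 = 152 px.
(1024 + 29) / 152 = 6.93, so 6 columns fit.

6 columns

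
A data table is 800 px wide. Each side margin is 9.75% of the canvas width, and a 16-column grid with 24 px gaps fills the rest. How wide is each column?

17.75 px

800 × (1 − 2·9.75%) = 800 × 80.5% = 644 px for the columns.
644 − 15·24 = 284; ÷16 gives c = 17.75 px.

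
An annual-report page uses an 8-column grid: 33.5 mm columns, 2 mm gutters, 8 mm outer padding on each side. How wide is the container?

298 mm

Total width: 2·8 + 8·33.5 + 7·2 = 298 mm.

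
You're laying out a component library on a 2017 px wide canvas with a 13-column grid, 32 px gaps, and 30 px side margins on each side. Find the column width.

121 px

Subtract both margins: 2017 − 2·30 = 1957 px.
1957 − 12·32 = 1573; ÷13 gives c = 121 px.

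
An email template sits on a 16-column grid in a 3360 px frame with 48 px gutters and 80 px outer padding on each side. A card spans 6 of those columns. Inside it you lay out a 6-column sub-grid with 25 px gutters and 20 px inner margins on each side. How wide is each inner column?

167.5 px

Subtract both margins: 3360 − 2·80 = 3200 px.
16c + 15·48 = 3200 → 16c = 2480 → c = 155 px.
6 columns plus 5 gutters: 930 + 240 = 1170 px.
Inner content = 1170 − 2·20 = 1130 px.
1130 − 5·25 = 1005; ÷6 gives d = 167.5 px.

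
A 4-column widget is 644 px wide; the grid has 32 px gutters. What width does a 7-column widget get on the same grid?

1151 px

Subtracting 3 gutters of 32 leaves 548 for 4 columns, so c = 137 px.
7-column span = 7·137 + 6·32 = 1151 px.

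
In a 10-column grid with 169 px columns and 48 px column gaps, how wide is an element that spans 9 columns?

9 columns plus 8 column gaps: 1521 + 384 = 1905 px.

1905 px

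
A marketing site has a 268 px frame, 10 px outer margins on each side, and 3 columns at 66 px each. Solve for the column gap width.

Subtract both margins: 268 − 2·10 = 248 px.
3 columns take 3·66 = 198 px; remaining 50 splits into 2 column gaps.
g = 50 / 2 = 25 px.

25 px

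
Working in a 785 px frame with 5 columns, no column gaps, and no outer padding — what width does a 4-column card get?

785 / 5 = 157 px per column.
With no column gaps, 4 columns span 4·157 = 628 px.

628 px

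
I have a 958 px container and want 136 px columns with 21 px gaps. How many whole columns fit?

6 columns: 6·136 + 5·21 = 921 px ≤ 958.
7 columns: 1078 px > 958. So 6.

6 columns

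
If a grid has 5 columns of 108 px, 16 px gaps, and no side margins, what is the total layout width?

Summing: 540 + 64 = 604 px.

604 px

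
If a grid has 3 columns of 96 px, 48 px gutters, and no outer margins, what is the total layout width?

384 px

Total width: 3·96 + 2·48 = 384 px.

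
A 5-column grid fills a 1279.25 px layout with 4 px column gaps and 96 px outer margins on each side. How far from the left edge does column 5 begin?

969 px

Subtract both margins: 1279.25 − 2·96 = 1087.25 px.
5c + 4·4 = 1087.25 → 5c = 1071.25 → c = 214.25 px.
Column 5 starts at margin + 4·(column + gutter) = 96 + 4·218.25 = 969 px.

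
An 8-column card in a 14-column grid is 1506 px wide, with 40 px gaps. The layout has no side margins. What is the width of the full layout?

8c + 7·40 = 1506 → 8c = 1226 → c = 153.25 px.
Total width: 14·153.25 + 13·40 = 2665.5 px.

2665.5 px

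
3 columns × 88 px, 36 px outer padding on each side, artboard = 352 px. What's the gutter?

8 px

Inside the margins: 352 − 72 = 280 px.
Columns use 264 px, leaving 16 px across 2 gutters = 8 px each.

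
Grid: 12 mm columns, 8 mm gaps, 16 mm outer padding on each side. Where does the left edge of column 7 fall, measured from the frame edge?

Before column 7: the margin + 6 columns + 6 gaps.
Offset = 16 + 6·(12 + 8) = 16 + 120 = 136 mm.

136 mm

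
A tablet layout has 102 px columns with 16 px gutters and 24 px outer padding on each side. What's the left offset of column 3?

260 px

Column 3 starts at margin + 2·(column + gutter) = 24 + 2·118 = 260 px.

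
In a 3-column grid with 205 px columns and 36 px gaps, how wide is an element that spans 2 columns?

2-column span = 2·205 + 1·36 = 446 px.

446 px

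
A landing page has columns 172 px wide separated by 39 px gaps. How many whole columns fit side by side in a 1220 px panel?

5 columns

k columns need k·172 + (k−1)·39 = k·211 − 39.
k·211 − 39 ≤ 1220 → k ≤ 1259 / 211 ≈ 5.97, so k = 5.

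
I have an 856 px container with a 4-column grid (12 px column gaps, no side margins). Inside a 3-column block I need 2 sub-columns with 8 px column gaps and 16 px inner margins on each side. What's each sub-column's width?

Subtracting 3 column gaps of 12 leaves 820 for 4 columns, so c = 205 px.
3 columns plus 2 column gaps: 615 + 24 = 639 px.
Inner content = 639 − 2·16 = 607 px.
2d + 1·8 = 607 → 2d = 599 → d = 299.5 px.

299.5 px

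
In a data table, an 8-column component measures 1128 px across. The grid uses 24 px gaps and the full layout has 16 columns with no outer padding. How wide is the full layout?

8c + 7·24 = 1128 → 8c = 960 → c = 120 px.
Summing: 1920 + 360 = 2280 px.

2280 px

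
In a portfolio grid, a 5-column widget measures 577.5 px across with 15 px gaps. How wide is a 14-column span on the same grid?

1644 px

Subtracting 4 gaps of 15 leaves 517.5 for 5 columns, so c = 103.5 px.
Span of 14: 14·103.5 + 13·15 = 1449 + 195 = 1644 px.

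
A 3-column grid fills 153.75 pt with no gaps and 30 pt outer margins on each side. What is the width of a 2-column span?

Take off 60 pt of margins, leaving 93.75 pt.
93.75 / 3 = 31.25 pt per column.
With no gaps, 2 columns span 2·31.25 = 62.5 pt.

62.5 pt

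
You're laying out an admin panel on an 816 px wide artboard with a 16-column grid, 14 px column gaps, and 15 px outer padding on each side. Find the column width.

36 px

Content width = 816 − 2·15 = 786 px.
Subtracting 15 column gaps of 14 leaves 576 for 16 columns, so c = 36 px.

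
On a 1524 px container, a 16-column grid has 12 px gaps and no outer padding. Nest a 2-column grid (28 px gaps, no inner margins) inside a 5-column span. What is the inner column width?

220 px

1524 − 15·12 = 1344; ÷16 gives c = 84 px.
Span of 5: 5·84 + 4·12 = 420 + 48 = 468 px.
2 columns + 1 gap: 2d + 1·28 = 468.
2d = 468 − 28 = 440, so d = 220 px.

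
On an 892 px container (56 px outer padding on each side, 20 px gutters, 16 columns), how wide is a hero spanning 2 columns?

80 px

Inside the margins: 892 − 112 = 780 px.
16c + 15·20 = 780 → 16c = 480 → c = 30 px.
2 columns plus 1 gutter: 60 + 20 = 80 px.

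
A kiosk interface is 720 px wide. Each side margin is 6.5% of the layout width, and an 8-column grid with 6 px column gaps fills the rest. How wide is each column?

73.05 px

Margins: 6.5% × 720 = 46.8 px each, so content = 720 − 93.6 = 626.4 px.
8c + 7·6 = 626.4 → 8c = 584.4 → c = 73.05 px.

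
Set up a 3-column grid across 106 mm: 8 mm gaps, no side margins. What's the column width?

30 mm

3c + 2·8 = 106 → 3c = 90 → c = 30 mm.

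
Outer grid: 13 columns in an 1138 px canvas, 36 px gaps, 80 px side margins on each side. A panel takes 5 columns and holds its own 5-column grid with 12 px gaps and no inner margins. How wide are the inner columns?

61.2 px

Take off 160 px of margins, leaving 978 px.
Subtracting 12 gaps of 36 leaves 546 for 13 columns, so c = 42 px.
5 columns plus 4 gaps: 210 + 144 = 354 px.
354 − 4·12 = 306; ÷5 gives d = 61.2 px.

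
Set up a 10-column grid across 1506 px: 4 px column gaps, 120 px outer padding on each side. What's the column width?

123 px

Content width = 1506 − 2·120 = 1266 px.
1266 − 9·4 = 1230; ÷10 gives c = 123 px.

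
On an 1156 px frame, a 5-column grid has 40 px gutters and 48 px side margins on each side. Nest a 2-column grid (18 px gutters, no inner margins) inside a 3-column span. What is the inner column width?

Subtract both margins: 1156 − 2·48 = 1060 px.
5 columns + 4 gutters: 5c + 4·40 = 1060.
5c = 1060 − 160 = 900, so c = 180 px.
Span of 3: 3·180 + 2·40 = 540 + 80 = 620 px.
2d + 1·18 = 620 → 2d = 602 → d = 301 px.

301 px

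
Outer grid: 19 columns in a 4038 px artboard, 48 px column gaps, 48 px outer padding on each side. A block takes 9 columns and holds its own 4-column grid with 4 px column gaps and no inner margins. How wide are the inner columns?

Inside the margins: 4038 − 96 = 3942 px.
3942 − 18·48 = 3078; ÷19 gives c = 162 px.
9 columns plus 8 column gaps: 1458 + 384 = 1842 px.
4 columns + 3 column gaps: 4d + 3·4 = 1842.
4d = 1842 − 12 = 1830, so d = 457.5 px.

457.5 px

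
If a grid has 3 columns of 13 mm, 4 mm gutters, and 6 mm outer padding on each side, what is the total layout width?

Total width: 2·6 + 3·13 + 2·4 = 59 mm.

59 mm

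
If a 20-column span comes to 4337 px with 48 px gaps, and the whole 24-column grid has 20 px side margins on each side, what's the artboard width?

5254 px

20 columns + 19 gaps: 20c + 19·48 = 4337.
20c = 4337 − 912 = 3425, so c = 171.25 px.
Total width: 2·20 + 24·171.25 + 23·48 = 5254 px.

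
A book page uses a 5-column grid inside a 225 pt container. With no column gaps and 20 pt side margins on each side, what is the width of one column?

37 pt

Subtract both margins: 225 − 2·20 = 185 pt.
5c = 185 → c = 37 pt.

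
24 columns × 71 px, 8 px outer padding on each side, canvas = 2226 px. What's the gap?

22 px

Subtract both margins: 2226 − 2·8 = 2210 px.
24·71 + 23g = 2210 → 23g = 506 → g = 22 px.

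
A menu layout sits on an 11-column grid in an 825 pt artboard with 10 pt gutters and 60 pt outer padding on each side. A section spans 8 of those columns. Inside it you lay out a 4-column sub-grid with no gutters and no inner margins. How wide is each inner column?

127.5 pt

Subtract both margins: 825 − 2·60 = 705 pt.
11 columns + 10 gutters: 11c + 10·10 = 705.
11c = 705 − 100 = 605, so c = 55 pt.
Span of 8: 8·55 + 7·10 = 440 + 70 = 510 pt.
510 / 4 = 127.5 pt per column.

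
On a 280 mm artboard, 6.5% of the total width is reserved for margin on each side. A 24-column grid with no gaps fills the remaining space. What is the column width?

10.15 mm

Margins: 6.5% × 280 = 18.2 mm each, so content = 280 − 36.4 = 243.6 mm.
With no gaps, each column is 243.6/24 = 10.15 mm.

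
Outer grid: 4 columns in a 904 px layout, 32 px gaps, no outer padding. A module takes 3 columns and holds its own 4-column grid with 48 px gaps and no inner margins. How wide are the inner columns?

4c + 3·32 = 904 → 4c = 808 → c = 202 px.
3-column span = 3·202 + 2·32 = 670 px.
Subtracting 3 gaps of 48 leaves 526 for 4 columns, so d = 131.5 px.

131.5 px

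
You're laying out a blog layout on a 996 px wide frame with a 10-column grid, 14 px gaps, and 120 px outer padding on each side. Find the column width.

63 px

Subtract both margins: 996 − 2·120 = 756 px.
10 columns + 9 gaps: 10c + 9·14 = 756.
10c = 756 − 126 = 630, so c = 63 px.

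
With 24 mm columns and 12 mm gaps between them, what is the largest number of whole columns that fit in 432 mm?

12 columns

Each extra column adds 24 + 12 = 36 mm.
(432 + 12) / 36 = 12.33, so 12 columns fit.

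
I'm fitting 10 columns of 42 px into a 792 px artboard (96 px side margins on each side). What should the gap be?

Take off 192 px of margins, leaving 600 px.
10 columns take 10·42 = 420 px; remaining 180 splits into 9 gaps.
g = 180 / 9 = 20 px.

20 px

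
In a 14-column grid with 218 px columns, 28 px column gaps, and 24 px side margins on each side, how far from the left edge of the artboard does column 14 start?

3222 px

Before column 14: the margin + 13 columns + 13 column gaps.
Offset = 24 + 13·(218 + 28) = 24 + 3198 = 3222 px.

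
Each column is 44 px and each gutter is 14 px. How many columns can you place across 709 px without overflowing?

Each extra column adds 44 + 14 = 58 px.
(709 + 14) / 58 = 12.47, so 12 columns fit.

12 columns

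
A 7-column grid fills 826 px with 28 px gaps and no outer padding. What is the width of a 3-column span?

7 columns + 6 gaps: 7c + 6·28 = 826.
7c = 826 − 168 = 658, so c = 94 px.
Span of 3: 3·94 + 2·28 = 282 + 56 = 338 px.

338 px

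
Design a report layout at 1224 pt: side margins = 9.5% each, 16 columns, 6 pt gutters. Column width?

1224 × (1 − 2·9.5%) = 1224 × 81% = 991.44 pt for the columns.
16 columns + 15 gutters: 16c + 15·6 = 991.44.
16c = 991.44 − 90 = 901.44, so c = 56.34 pt.

56.34 pt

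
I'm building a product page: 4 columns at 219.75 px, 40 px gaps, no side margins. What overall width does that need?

999 px

Total width: 4·219.75 + 3·40 = 999 px.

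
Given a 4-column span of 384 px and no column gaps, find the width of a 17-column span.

384 / 4 = 96 px per column.
With no column gaps, 17 columns span 17·96 = 1632 px.

1632 px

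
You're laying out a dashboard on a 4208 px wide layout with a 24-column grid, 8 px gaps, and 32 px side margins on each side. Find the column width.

Take off 64 px of margins, leaving 4144 px.
24 columns + 23 gaps: 24c + 23·8 = 4144.
24c = 4144 − 184 = 3960, so c = 165 px.

165 px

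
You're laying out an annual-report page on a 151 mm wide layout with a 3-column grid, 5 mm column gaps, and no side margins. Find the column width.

3 columns + 2 column gaps: 3c + 2·5 = 151.
3c = 151 − 10 = 141, so c = 47 mm.

47 mm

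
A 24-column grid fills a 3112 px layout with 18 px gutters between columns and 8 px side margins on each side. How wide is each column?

Take off 16 px of margins, leaving 3096 px.
3096 − 23·18 = 2682; ÷24 gives c = 111.75 px.

111.75 px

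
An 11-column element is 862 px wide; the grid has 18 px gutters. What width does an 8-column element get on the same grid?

862 − 10·18 = 682; ÷11 gives c = 62 px.
Span of 8: 8·62 + 7·18 = 496 + 126 = 622 px.

622 px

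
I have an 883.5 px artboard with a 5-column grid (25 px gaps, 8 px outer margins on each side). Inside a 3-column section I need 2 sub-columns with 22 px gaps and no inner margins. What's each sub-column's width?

244.25 px

Subtract both margins: 883.5 − 2·8 = 867.5 px.
5 columns + 4 gaps: 5c + 4·25 = 867.5.
5c = 867.5 − 100 = 767.5, so c = 153.5 px.
3 columns plus 2 gaps: 460.5 + 50 = 510.5 px.
510.5 − 1·22 = 488.5; ÷2 gives d = 244.25 px.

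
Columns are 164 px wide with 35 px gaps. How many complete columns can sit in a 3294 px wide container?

Each extra column adds 164 + 35 = 199 px.
(3294 + 35) / 199 = 16.73, so 16 columns fit.

16 columns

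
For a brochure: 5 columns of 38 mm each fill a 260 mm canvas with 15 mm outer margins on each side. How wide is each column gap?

10 mm

Inside the margins: 260 − 30 = 230 mm.
5 columns take 5·38 = 190 mm; remaining 40 splits into 4 column gaps.
g = 40 / 4 = 10 mm.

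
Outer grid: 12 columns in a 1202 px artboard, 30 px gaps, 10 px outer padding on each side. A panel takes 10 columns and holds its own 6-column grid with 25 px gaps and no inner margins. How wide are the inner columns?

Subtract both margins: 1202 − 2·10 = 1182 px.
12c + 11·30 = 1182 → 12c = 852 → c = 71 px.
10-column span = 10·71 + 9·30 = 980 px.
6 columns + 5 gaps: 6d + 5·25 = 980.
6d = 980 − 125 = 855, so d = 142.5 px.

142.5 px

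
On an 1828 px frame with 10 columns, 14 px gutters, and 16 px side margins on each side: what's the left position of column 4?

559 px

Take off 32 px of margins, leaving 1796 px.
Subtracting 9 gutters of 14 leaves 1670 for 10 columns, so c = 167 px.
Before column 4: the margin + 3 columns + 3 gutters.
Offset = 16 + 3·(167 + 14) = 16 + 543 = 559 px.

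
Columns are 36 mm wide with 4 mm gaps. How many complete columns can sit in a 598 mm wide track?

Each extra column adds 36 + 4 = 40 mm.
(598 + 4) / 40 = 15.05, so 15 columns fit.

15 columns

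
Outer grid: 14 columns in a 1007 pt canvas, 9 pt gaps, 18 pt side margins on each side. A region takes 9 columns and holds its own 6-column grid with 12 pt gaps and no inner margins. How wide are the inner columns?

93.5 pt

Inside the margins: 1007 − 36 = 971 pt.
Subtracting 13 gaps of 9 leaves 854 for 14 columns, so c = 61 pt.
9-column span = 9·61 + 8·9 = 621 pt.
6 columns + 5 gaps: 6d + 5·12 = 621.
6d = 621 − 60 = 561, so d = 93.5 pt.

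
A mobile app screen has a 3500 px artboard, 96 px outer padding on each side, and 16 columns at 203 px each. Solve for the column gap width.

4 px

Subtract both margins: 3500 − 2·96 = 3308 px.
Columns use 3248 px, leaving 60 px across 15 column gaps = 4 px each.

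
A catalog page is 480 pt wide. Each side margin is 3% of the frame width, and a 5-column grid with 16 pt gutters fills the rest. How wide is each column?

Each margin = 3% of 480 = 14.4 pt; content = 480 − 2·14.4 = 451.2 pt.
5c + 4·16 = 451.2 → 5c = 387.2 → c = 77.44 pt.

77.44 pt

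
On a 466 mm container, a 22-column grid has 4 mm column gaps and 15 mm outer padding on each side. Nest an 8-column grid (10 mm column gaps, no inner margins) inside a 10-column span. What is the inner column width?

Take off 30 mm of margins, leaving 436 mm.
436 − 21·4 = 352; ÷22 gives c = 16 mm.
10 columns plus 9 column gaps: 160 + 36 = 196 mm.
8 columns + 7 column gaps: 8d + 7·10 = 196.
8d = 196 − 70 = 126, so d = 15.75 mm.

15.75 mm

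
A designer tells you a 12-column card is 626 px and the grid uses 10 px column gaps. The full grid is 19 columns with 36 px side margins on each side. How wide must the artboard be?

Subtracting 11 column gaps of 10 leaves 516 for 12 columns, so c = 43 px.
Adding margins, columns and gutters: 72 + 817 + 180 = 1069 px.

1069 px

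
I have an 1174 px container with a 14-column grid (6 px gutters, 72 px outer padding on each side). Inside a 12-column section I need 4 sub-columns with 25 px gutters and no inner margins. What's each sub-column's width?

201.75 px

Subtract both margins: 1174 − 2·72 = 1030 px.
1030 − 13·6 = 952; ÷14 gives c = 68 px.
12 columns plus 11 gutters: 816 + 66 = 882 px.
4 columns + 3 gutters: 4d + 3·25 = 882.
4d = 882 − 75 = 807, so d = 201.75 px.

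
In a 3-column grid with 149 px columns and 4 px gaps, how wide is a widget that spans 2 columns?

302 px

2-column span = 2·149 + 1·4 = 302 px.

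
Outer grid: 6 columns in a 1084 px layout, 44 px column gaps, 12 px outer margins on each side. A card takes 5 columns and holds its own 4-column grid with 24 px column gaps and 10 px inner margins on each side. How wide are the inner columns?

Take off 24 px of margins, leaving 1060 px.
Subtracting 5 column gaps of 44 leaves 840 for 6 columns, so c = 140 px.
5 columns plus 4 column gaps: 700 + 176 = 876 px.
Inner content = 876 − 2·10 = 856 px.
4d + 3·24 = 856 → 4d = 784 → d = 196 px.

196 px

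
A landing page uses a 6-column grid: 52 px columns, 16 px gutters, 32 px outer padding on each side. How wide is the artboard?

456 px

Artboard = 2·32 + 6·52 + 5·16 = 64 + 312 + 80 = 456 px.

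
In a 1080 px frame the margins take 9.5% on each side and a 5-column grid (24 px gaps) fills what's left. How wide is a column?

Margins: 9.5% × 1080 = 102.6 px each, so content = 1080 − 205.2 = 874.8 px.
5 columns + 4 gaps: 5c + 4·24 = 874.8.
5c = 874.8 − 96 = 778.8, so c = 155.76 px.

155.76 px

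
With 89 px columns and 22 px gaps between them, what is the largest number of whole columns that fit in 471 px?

4 columns

k columns need k·89 + (k−1)·22 = k·111 − 22.
k·111 − 22 ≤ 471 → k ≤ 493 / 111 ≈ 4.44, so k = 4.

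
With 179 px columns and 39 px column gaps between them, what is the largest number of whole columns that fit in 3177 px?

14 columns

k columns need k·179 + (k−1)·39 = k·218 − 39.
k·218 − 39 ≤ 3177 → k ≤ 3216 / 218 ≈ 14.75, so k = 14.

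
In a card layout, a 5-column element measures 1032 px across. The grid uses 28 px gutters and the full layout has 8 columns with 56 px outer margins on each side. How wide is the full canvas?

1780 px

5c + 4·28 = 1032 → 5c = 920 → c = 184 px.
Total width: 2·56 + 8·184 + 7·28 = 1780 px.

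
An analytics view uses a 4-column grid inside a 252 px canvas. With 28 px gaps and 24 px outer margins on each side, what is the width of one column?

Subtract both margins: 252 − 2·24 = 204 px.
Subtracting 3 gaps of 28 leaves 120 for 4 columns, so c = 30 px.

30 px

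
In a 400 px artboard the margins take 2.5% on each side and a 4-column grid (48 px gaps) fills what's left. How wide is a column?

59 px

Each margin = 2.5% of 400 = 10 px; content = 400 − 2·10 = 380 px.
4c + 3·48 = 380 → 4c = 236 → c = 59 px.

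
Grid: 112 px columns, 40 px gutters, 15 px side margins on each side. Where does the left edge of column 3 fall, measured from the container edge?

Column 3 starts at margin + 2·(column + gutter) = 15 + 2·152 = 319 px.

319 px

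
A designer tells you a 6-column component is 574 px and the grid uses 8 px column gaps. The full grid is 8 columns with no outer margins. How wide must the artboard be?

6c + 5·8 = 574 → 6c = 534 → c = 89 px.
Summing: 712 + 56 = 768 px.

768 px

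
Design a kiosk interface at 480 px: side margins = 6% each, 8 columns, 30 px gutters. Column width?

26.55 px

Each margin = 6% of 480 = 28.8 px; content = 480 − 2·28.8 = 422.4 px.
8 columns + 7 gutters: 8c + 7·30 = 422.4.
8c = 422.4 − 210 = 212.4, so c = 26.55 px.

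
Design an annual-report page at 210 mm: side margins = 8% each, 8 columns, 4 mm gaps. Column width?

18.55 mm

210 × (1 − 2·8%) = 210 × 84% = 176.4 mm for the columns.
Subtracting 7 gaps of 4 leaves 148.4 for 8 columns, so c = 18.55 mm.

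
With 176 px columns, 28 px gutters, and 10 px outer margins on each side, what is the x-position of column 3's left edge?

Each column+gutter stride is 204 px; 2 of them past the 10 px margin is 10 + 408 = 418 px.

418 px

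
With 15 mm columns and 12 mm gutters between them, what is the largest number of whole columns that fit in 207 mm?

k columns need k·15 + (k−1)·12 = k·27 − 12.
k·27 − 12 ≤ 207 → k ≤ 219 / 27 ≈ 8.11, so k = 8.

8 columns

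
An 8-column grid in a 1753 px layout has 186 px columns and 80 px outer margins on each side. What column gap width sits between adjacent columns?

Content width = 1753 − 2·80 = 1593 px.
8·186 + 7g = 1593 → 7g = 105 → g = 15 px.

15 px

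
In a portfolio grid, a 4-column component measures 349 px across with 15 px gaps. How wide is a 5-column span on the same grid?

440 px

Subtracting 3 gaps of 15 leaves 304 for 4 columns, so c = 76 px.
5-column span = 5·76 + 4·15 = 440 px.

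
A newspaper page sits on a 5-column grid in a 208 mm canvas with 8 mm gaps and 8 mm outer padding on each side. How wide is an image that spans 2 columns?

Content width = 208 − 2·8 = 192 mm.
192 − 4·8 = 160; ÷5 gives c = 32 mm.
2 columns plus 1 gap: 64 + 8 = 72 mm.

72 mm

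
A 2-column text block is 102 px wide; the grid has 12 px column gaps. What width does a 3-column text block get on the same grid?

102 − 1·12 = 90; ÷2 gives c = 45 px.
3-column span = 3·45 + 2·12 = 159 px.

159 px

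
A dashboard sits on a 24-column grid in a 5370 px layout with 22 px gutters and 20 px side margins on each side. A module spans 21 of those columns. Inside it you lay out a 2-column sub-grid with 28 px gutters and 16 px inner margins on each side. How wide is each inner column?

2300.5 px

Take off 40 px of margins, leaving 5330 px.
24 columns + 23 gutters: 24c + 23·22 = 5330.
24c = 5330 − 506 = 4824, so c = 201 px.
Span of 21: 21·201 + 20·22 = 4221 + 440 = 4661 px.
Inner content = 4661 − 2·16 = 4629 px.
Subtracting 1 gutter of 28 leaves 4601 for 2 columns, so d = 2300.5 px.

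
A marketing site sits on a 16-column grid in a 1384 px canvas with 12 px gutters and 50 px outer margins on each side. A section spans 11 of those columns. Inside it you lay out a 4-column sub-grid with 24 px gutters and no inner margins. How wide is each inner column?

201.75 px

Inside the margins: 1384 − 100 = 1284 px.
16 columns + 15 gutters: 16c + 15·12 = 1284.
16c = 1284 − 180 = 1104, so c = 69 px.
11 columns plus 10 gutters: 759 + 120 = 879 px.
4d + 3·24 = 879 → 4d = 807 → d = 201.75 px.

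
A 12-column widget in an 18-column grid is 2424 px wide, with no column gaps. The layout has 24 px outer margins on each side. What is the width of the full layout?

With no column gaps, each column is 2424/12 = 202 px.
Total width: 2·24 + 18·202 = 3684 px.

3684 px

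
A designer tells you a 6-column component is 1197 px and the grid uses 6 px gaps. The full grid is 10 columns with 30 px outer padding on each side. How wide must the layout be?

2059 px

1197 − 5·6 = 1167; ÷6 gives c = 194.5 px.
Adding margins, columns and gutters: 60 + 1945 + 54 = 2059 px.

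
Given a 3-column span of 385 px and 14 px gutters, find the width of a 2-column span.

252 px

385 − 2·14 = 357; ÷3 gives c = 119 px.
2 columns plus 1 gutter: 238 + 14 = 252 px.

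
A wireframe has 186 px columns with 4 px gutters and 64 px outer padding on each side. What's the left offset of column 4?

Each column+gutter stride is 190 px; 3 of them past the 64 px margin is 64 + 570 = 634 px.

634 px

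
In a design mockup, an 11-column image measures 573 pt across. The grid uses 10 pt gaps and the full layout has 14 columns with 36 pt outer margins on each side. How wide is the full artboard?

804 pt

11c + 10·10 = 573 → 11c = 473 → c = 43 pt.
Adding margins, columns and gutters: 72 + 602 + 130 = 804 pt.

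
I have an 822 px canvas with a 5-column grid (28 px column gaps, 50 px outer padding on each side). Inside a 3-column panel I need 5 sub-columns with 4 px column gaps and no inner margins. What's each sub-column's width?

Take off 100 px of margins, leaving 722 px.
Subtracting 4 column gaps of 28 leaves 610 for 5 columns, so c = 122 px.
3-column span = 3·122 + 2·28 = 422 px.
5 columns + 4 column gaps: 5d + 4·4 = 422.
5d = 422 − 16 = 406, so d = 81.2 px.

81.2 px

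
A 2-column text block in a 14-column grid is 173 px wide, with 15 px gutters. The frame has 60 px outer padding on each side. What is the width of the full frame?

1421 px

173 − 1·15 = 158; ÷2 gives c = 79 px.
Frame = 2·60 + 14·79 + 13·15 = 120 + 1106 + 195 = 1421 px.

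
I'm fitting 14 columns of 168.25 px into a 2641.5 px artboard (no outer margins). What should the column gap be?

22 px

Columns use 2355.5 px, leaving 286 px across 13 column gaps = 22 px each.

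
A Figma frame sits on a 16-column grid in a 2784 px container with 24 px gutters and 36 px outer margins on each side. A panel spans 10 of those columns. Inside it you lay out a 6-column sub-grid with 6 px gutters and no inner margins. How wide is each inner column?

276 px

Take off 72 px of margins, leaving 2712 px.
2712 − 15·24 = 2352; ÷16 gives c = 147 px.
Span of 10: 10·147 + 9·24 = 1470 + 216 = 1686 px.
Subtracting 5 gutters of 6 leaves 1656 for 6 columns, so d = 276 px.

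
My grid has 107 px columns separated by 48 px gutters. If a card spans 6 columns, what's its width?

882 px

6 columns plus 5 gutters: 642 + 240 = 882 px.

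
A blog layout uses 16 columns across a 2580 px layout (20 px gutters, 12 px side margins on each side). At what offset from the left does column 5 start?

Take off 24 px of margins, leaving 2556 px.
Subtracting 15 gutters of 20 leaves 2256 for 16 columns, so c = 141 px.
Each column+gutter stride is 161 px; 4 of them past the 12 px margin is 12 + 644 = 656 px.

656 px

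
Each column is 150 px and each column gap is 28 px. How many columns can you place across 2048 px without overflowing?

k columns need k·150 + (k−1)·28 = k·178 − 28.
k·178 − 28 ≤ 2048 → k ≤ 2076 / 178 ≈ 11.66, so k = 11.

11 columns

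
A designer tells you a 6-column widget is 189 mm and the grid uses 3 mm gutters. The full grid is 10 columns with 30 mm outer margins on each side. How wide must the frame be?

377 mm

189 − 5·3 = 174; ÷6 gives c = 29 mm.
Frame = 2·30 + 10·29 + 9·3 = 60 + 290 + 27 = 377 mm.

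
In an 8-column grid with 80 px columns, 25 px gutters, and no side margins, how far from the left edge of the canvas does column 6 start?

525 px

No margin, so column 6 starts at 5·(column + gutter) = 5·105 = 525 px.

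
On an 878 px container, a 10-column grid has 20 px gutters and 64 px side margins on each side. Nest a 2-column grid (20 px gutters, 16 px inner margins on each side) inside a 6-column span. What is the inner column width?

195 px

Take off 128 px of margins, leaving 750 px.
10 columns + 9 gutters: 10c + 9·20 = 750.
10c = 750 − 180 = 570, so c = 57 px.
6 columns plus 5 gutters: 342 + 100 = 442 px.
Inner content = 442 − 2·16 = 410 px.
2d + 1·20 = 410 → 2d = 390 → d = 195 px.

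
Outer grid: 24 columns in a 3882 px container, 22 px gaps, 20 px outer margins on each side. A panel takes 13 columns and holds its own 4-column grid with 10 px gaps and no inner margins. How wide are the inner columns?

Subtract both margins: 3882 − 2·20 = 3842 px.
24c + 23·22 = 3842 → 24c = 3336 → c = 139 px.
13-column span = 13·139 + 12·22 = 2071 px.
4 columns + 3 gaps: 4d + 3·10 = 2071.
4d = 2071 − 30 = 2041, so d = 510.25 px.

510.25 px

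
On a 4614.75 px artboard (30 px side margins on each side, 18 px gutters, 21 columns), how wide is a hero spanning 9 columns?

Content width = 4614.75 − 2·30 = 4554.75 px.
Subtracting 20 gutters of 18 leaves 4194.75 for 21 columns, so c = 199.75 px.
Span of 9: 9·199.75 + 8·18 = 1797.75 + 144 = 1941.75 px.

1941.75 px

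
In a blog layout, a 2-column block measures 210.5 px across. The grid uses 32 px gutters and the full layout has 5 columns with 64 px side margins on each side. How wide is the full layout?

702.25 px

2 columns + 1 gutter: 2c + 1·32 = 210.5.
2c = 210.5 − 32 = 178.5, so c = 89.25 px.
Layout = 2·64 + 5·89.25 + 4·32 = 128 + 446.25 + 128 = 702.25 px.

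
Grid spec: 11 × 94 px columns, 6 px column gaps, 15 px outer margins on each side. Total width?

Adding margins, columns and gutters: 30 + 1034 + 60 = 1124 px.

1124 px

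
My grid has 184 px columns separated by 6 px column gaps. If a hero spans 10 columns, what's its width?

1894 px

Span of 10: 10·184 + 9·6 = 1840 + 54 = 1894 px.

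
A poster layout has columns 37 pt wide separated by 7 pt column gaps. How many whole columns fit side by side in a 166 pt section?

Each extra column adds 37 + 7 = 44 pt.
(166 + 7) / 44 = 3.93, so 3 columns fit.

3 columns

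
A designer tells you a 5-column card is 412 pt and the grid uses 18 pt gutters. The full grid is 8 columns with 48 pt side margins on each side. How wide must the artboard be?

766 pt

Subtracting 4 gutters of 18 leaves 340 for 5 columns, so c = 68 pt.
Artboard = 2·48 + 8·68 + 7·18 = 96 + 544 + 126 = 766 pt.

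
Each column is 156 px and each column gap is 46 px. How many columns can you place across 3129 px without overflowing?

Each extra column adds 156 + 46 = 202 px.
(3129 + 46) / 202 = 15.72, so 15 columns fit.

15 columns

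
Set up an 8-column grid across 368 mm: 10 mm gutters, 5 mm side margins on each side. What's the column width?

36 mm

Inside the margins: 368 − 10 = 358 mm.
358 − 7·10 = 288; ÷8 gives c = 36 mm.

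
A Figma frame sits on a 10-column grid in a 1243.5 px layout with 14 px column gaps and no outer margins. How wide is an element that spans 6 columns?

1243.5 − 9·14 = 1117.5; ÷10 gives c = 111.75 px.
6 columns plus 5 column gaps: 670.5 + 70 = 740.5 px.

740.5 px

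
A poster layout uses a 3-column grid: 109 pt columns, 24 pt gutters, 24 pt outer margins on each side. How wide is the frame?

Total width: 2·24 + 3·109 + 2·24 = 423 pt.

423 pt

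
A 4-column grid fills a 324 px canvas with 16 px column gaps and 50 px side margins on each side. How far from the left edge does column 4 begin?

Take off 100 px of margins, leaving 224 px.
Subtracting 3 column gaps of 16 leaves 176 for 4 columns, so c = 44 px.
Column 4 starts at margin + 3·(column + gutter) = 50 + 3·60 = 230 px.

230 px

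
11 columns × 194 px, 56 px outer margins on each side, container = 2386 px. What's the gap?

Content width = 2386 − 2·56 = 2274 px.
Columns use 2134 px, leaving 140 px across 10 gaps = 14 px each.

14 px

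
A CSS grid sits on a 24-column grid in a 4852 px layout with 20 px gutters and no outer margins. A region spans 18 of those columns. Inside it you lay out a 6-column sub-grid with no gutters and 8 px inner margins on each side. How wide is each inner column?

603 px

24 columns + 23 gutters: 24c + 23·20 = 4852.
24c = 4852 − 460 = 4392, so c = 183 px.
Span of 18: 18·183 + 17·20 = 3294 + 340 = 3634 px.
Inner content = 3634 − 2·8 = 3618 px.
3618 / 6 = 603 px per column.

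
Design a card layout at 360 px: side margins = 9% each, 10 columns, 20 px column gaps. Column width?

Margins: 9% × 360 = 32.4 px each, so content = 360 − 64.8 = 295.2 px.
Subtracting 9 column gaps of 20 leaves 115.2 for 10 columns, so c = 11.52 px.

11.52 px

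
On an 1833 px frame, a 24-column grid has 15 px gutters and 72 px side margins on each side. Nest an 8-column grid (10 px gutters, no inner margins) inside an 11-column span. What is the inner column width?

87 px

Take off 144 px of margins, leaving 1689 px.
1689 − 23·15 = 1344; ÷24 gives c = 56 px.
11-column span = 11·56 + 10·15 = 766 px.
8 columns + 7 gutters: 8d + 7·10 = 766.
8d = 766 − 70 = 696, so d = 87 px.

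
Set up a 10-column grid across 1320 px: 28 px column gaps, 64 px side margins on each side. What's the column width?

94 px

Subtract both margins: 1320 − 2·64 = 1192 px.
1192 − 9·28 = 940; ÷10 gives c = 94 px.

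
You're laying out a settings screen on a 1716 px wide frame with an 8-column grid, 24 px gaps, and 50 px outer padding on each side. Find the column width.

Inside the margins: 1716 − 100 = 1616 px.
Subtracting 7 gaps of 24 leaves 1448 for 8 columns, so c = 181 px.

181 px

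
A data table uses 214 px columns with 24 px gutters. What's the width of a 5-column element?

5 columns plus 4 gutters: 1070 + 96 = 1166 px.

1166 px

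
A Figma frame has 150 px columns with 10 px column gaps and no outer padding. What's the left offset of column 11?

1600 px

Before column 11: 10 columns + 10 column gaps.
Offset = 10·(150 + 10) = 10·160 = 1600 px.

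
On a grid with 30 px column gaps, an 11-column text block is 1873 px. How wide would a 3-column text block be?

11 columns + 10 column gaps: 11c + 10·30 = 1873.
11c = 1873 − 300 = 1573, so c = 143 px.
3-column span = 3·143 + 2·30 = 489 px.

489 px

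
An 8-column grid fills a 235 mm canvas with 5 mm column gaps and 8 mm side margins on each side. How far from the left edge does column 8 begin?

Inside the margins: 235 − 16 = 219 mm.
8 columns + 7 column gaps: 8c + 7·5 = 219.
8c = 219 − 35 = 184, so c = 23 mm.
Column 8 starts at margin + 7·(column + gutter) = 8 + 7·28 = 204 mm.

204 mm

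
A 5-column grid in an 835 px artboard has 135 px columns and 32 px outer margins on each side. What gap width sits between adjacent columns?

Inside the margins: 835 − 64 = 771 px.
5·135 + 4g = 771 → 4g = 96 → g = 24 px.

24 px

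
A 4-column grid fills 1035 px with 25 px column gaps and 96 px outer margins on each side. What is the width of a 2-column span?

Content width = 1035 − 2·96 = 843 px.
4 columns + 3 column gaps: 4c + 3·25 = 843.
4c = 843 − 75 = 768, so c = 192 px.
Span of 2: 2·192 + 1·25 = 384 + 25 = 409 px.

409 px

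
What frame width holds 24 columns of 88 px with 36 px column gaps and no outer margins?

Summing: 2112 + 828 = 2940 px.

2940 px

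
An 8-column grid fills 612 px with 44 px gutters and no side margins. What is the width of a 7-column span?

530 px

8 columns + 7 gutters: 8c + 7·44 = 612.
8c = 612 − 308 = 304, so c = 38 px.
7 columns plus 6 gutters: 266 + 264 = 530 px.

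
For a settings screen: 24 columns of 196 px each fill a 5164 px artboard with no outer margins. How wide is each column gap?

20 px

Columns use 4704 px, leaving 460 px across 23 column gaps = 20 px each.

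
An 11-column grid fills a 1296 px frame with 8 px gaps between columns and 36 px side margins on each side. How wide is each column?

104 px

Take off 72 px of margins, leaving 1224 px.
11c + 10·8 = 1224 → 11c = 1144 → c = 104 px.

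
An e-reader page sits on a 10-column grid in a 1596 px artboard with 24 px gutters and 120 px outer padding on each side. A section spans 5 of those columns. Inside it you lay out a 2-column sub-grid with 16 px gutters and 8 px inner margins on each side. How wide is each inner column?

317 px

Take off 240 px of margins, leaving 1356 px.
Subtracting 9 gutters of 24 leaves 1140 for 10 columns, so c = 114 px.
5-column span = 5·114 + 4·24 = 666 px.
Inner content = 666 − 2·8 = 650 px.
650 − 1·16 = 634; ÷2 gives d = 317 px.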